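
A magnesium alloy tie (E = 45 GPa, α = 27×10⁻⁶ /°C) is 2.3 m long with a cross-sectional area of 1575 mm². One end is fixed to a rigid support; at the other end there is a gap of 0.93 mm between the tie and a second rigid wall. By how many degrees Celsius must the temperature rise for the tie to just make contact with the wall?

ΔT ≈ 15 °C

The gap closes when αΔT L = 0.93 mm, since the tie is still unstressed at that instant.
ΔT = 0.93 / (27×10⁻⁶ × 2300) = 14.98 °C.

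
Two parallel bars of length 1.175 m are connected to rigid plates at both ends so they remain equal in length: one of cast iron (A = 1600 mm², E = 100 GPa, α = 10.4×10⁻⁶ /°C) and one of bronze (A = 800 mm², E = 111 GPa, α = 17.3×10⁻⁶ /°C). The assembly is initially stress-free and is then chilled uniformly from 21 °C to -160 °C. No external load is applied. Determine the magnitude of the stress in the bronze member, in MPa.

The bronze has the larger α, so on cooling it would change length more than the cast iron if both were free. The rigid plates force a common final length, so the bronze is put into tension and the cast iron into compression, with equal and opposite forces P (no external load).
Setting the final lengths equal and cancelling L: (α₁ − α₂)ΔT = P/(A₁E₁) + P/(A₂E₂).
|α₁ − α₂|·ΔT = 6.9×10⁻⁶ × 181 = 0.001249.
1/(A₁E₁) + 1/(A₂E₂) = 1/(1600×100×10³) + 1/(800×111×10³) = 1.751×10⁻⁸ N⁻¹.
P = 0.001249 / 1.751×10⁻⁸ = 71320 N = 71.32 kN.
σ_{bronze} = P/A₂ = 71320/800 = 89.15 MPa, tensile.

σ ≈ 89.1 MPa (tensile)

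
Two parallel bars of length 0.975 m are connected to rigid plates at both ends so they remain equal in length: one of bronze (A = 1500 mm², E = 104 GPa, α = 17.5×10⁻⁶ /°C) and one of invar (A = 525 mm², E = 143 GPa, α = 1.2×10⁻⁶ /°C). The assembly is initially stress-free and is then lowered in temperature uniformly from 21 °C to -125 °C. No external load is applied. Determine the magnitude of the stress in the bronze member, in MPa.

σ ≈ 80.4 MPa (tensile)

Both members must finish at the same length. With the larger α, the bronze tends to over-contract; the plates restrain it, putting the bronze in tension and the invar in compression. With no external load the two internal forces are equal and opposite, magnitude P.
Setting the final lengths equal and cancelling L: (α₁ − α₂)ΔT = P/(A₁E₁) + P/(A₂E₂).
|α₁ − α₂|·ΔT = 16.3×10⁻⁶ × 146 = 0.00238.
1/(A₁E₁) + 1/(A₂E₂) = 1/(1500×104×10³) + 1/(525×143×10³) = 1.973×10⁻⁸ N⁻¹.
So P = 0.00238 / 1.973×10⁻⁸ = 120.6 kN.
σ_{bronze} = P/A₁ = 120600/1500 = 80.41 MPa, tensile.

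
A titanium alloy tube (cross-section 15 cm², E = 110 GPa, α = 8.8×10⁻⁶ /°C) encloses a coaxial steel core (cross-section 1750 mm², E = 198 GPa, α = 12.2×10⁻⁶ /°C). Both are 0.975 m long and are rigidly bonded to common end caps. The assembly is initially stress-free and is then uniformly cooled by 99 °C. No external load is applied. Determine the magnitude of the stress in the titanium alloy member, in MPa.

Equilibrium of a rigid end plate with no external load gives equal and opposite internal forces ±P in the two members. Since α_{steel} > α_{titanium alloy}, cooling drives the steel into tension and the titanium alloy into compression.
Equating the net (thermal + elastic) strains gives |α₁ − α₂|·ΔT = P·[1/(A₁E₁) + 1/(A₂E₂)].
|α₁ − α₂|·ΔT = 3.4×10⁻⁶ × 99 = 0.0003366.
1/(A₁E₁) + 1/(A₂E₂) = 1/(1500×110×10³) + 1/(1750×198×10³) = 8.947×10⁻⁹ N⁻¹.
So P = 0.0003366 / 8.947×10⁻⁹ = 37.62 kN.
σ_{titanium alloy} = P/A₁ = 37620/1500 = 25.08 MPa, compressive.

σ ≈ 25.1 MPa (compressive)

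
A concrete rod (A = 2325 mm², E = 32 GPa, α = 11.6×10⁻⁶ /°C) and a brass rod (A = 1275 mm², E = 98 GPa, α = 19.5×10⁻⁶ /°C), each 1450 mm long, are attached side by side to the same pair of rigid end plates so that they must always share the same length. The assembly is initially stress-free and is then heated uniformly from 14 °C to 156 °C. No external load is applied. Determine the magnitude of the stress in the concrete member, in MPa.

Equilibrium of a rigid end plate with no external load gives equal and opposite internal forces ±P in the two members. Since α_{brass} > α_{concrete}, heating drives the brass into compression and the concrete into tension.
Compatibility of the two members (thermal + elastic change equal): (α₁ − α₂)ΔT = P·[1/(A₁E₁) + 1/(A₂E₂)].
|α₁ − α₂|·ΔT = 7.9×10⁻⁶ × 142 = 0.001122.
1/(A₁E₁) + 1/(A₂E₂) = 1/(2325×32×10³) + 1/(1275×98×10³) = 2.144×10⁻⁸ N⁻¹.
P = 0.001122 / 2.144×10⁻⁸ = 52310 N = 52.31 kN.
σ_{concrete} = P/A₁ = 52310/2325 = 22.5 MPa, tensile.

σ ≈ 22.5 MPa (tensile)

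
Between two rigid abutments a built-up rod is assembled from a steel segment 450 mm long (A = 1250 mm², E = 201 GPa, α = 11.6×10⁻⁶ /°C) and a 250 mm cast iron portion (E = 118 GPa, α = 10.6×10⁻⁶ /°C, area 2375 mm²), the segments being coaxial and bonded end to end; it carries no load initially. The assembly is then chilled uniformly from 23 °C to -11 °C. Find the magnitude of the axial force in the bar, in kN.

P ≈ 99.7 kN (tensile)

Free thermal contraction of the whole bar: Σ αᵢΔT Lᵢ = 11.6×10⁻⁶×34×450 + 10.6×10⁻⁶×34×250 = 0.2676 mm.
Since the ends are fixed, an axial force P builds up, equal in every segment, with P · Σ Lᵢ/(AᵢEᵢ) = δ_free.
The series flexibility is Σ Lᵢ/(AᵢEᵢ) = 450/(1250×201×10³) + 250/(2375×118×10³) = 2.683×10⁻⁶ mm/N.
So P = 0.2676 / 2.683×10⁻⁶ = 99.73 kN, tensile.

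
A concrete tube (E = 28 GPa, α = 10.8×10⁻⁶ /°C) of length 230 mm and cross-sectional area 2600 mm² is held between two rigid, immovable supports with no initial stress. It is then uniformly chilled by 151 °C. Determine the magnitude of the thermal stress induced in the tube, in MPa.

σ ≈ 45.7 MPa (tensile)

With length fixed, the mechanical strain must cancel the thermal strain αΔT = 10.8×10⁻⁶ × 151 = 1630.8×10⁻⁶.
The stress required to suppress this strain is σ = Eε = 28×10³ × 1630.8×10⁻⁶ = 45.66 MPa, tensile since the tube is trying to contract.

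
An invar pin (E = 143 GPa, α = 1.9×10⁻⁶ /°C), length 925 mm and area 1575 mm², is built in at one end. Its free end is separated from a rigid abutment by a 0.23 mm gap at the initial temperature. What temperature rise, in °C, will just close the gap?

ΔT ≈ 131 °C

Contact occurs when the free expansion equals the gap: αΔT L = 0.23 mm.
So ΔT = g/(αL) = 0.23/(1.9×10⁻⁶ × 925) = 130.9 °C.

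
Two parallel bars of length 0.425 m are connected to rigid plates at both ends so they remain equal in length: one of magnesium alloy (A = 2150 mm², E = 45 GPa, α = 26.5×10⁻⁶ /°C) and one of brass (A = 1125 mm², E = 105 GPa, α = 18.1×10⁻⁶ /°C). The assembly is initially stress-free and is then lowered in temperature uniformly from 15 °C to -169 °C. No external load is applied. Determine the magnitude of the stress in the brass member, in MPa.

σ ≈ 73.1 MPa (compressive)

Both members must finish at the same length. With the larger α, the magnesium alloy tends to over-contract; the plates restrain it, putting the magnesium alloy in tension and the brass in compression. With no external load the two internal forces are equal and opposite, magnitude P.
Compatibility of the two members (thermal + elastic change equal): (α₁ − α₂)ΔT = P·[1/(A₁E₁) + 1/(A₂E₂)].
|α₁ − α₂|·ΔT = 8.4×10⁻⁶ × 184 = 0.001546.
1/(A₁E₁) + 1/(A₂E₂) = 1/(2150×45×10³) + 1/(1125×105×10³) = 1.88×10⁻⁸ N⁻¹.
P = 0.001546 / 1.88×10⁻⁸ = 82210 N = 82.21 kN.
σ_{brass} = P/A₂ = 82210/1125 = 73.07 MPa, compressive.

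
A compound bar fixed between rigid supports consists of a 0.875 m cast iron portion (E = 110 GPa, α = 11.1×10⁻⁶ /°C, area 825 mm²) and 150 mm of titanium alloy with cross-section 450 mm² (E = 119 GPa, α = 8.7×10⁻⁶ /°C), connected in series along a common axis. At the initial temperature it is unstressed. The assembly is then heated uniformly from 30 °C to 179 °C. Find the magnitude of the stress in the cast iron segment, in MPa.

Free thermal expansion of the whole bar: Σ αᵢΔT Lᵢ = 11.1×10⁻⁶×149×875 + 8.7×10⁻⁶×149×150 = 1.642 mm.
The walls prevent any net length change, so an axial force P (same in every segment) develops. Compatibility: P · Σ Lᵢ/(AᵢEᵢ) = δ_free.
The series flexibility is Σ Lᵢ/(AᵢEᵢ) = 875/(825×110×10³) + 150/(450×119×10³) = 1.244×10⁻⁵ mm/N.
So P = 1.642 / 1.244×10⁻⁵ = 131.9 kN, compressive.
σ_{cast iron} = P / A = 131900 / 825 = 159.9 MPa.

σ ≈ 160 MPa (compressive)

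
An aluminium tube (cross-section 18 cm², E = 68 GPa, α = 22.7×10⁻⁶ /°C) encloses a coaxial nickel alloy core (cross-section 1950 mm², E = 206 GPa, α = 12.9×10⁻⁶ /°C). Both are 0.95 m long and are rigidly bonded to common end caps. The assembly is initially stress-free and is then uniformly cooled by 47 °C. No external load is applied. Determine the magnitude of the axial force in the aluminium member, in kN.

Equilibrium of a rigid end plate with no external load gives equal and opposite internal forces ±P in the two members. Since α_{aluminium} > α_{nickel alloy}, cooling drives the aluminium into tension and the nickel alloy into compression.
Equating the net (thermal + elastic) strains gives |α₁ − α₂|·ΔT = P·[1/(A₁E₁) + 1/(A₂E₂)].
|α₁ − α₂|·ΔT = 9.8×10⁻⁶ × 47 = 0.0004606.
1/(A₁E₁) + 1/(A₂E₂) = 1/(1800×68×10³) + 1/(1950×206×10³) = 1.066×10⁻⁸ N⁻¹.
P = 0.0004606 / 1.066×10⁻⁸ = 43210 N = 43.21 kN.

P ≈ 43.2 kN (tensile in the aluminium)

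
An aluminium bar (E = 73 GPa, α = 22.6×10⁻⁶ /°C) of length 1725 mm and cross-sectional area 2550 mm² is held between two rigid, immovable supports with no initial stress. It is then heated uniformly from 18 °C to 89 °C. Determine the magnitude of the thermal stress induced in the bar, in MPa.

The supports are rigid, so the total axial strain is zero. The restrained thermal strain is ε = αΔT = 22.6×10⁻⁶ × 71 = 1604.6×10⁻⁶.
The stress required to suppress this strain is σ = Eε = 73×10³ × 1604.6×10⁻⁶ = 117.1 MPa, compressive since the bar is trying to expand.

σ ≈ 117 MPa (compressive)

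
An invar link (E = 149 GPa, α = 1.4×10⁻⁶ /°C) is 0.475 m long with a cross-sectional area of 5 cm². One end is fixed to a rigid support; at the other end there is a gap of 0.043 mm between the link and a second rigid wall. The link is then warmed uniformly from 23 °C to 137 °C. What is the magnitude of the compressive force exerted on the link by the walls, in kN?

If the wall were absent the link would grow by αΔT L = 1.4×10⁻⁶ × 114 × 475 = 0.07581 mm.
This exceeds the 0.043 mm gap, so the wall pushes back. The portion of expansion that must be recovered elastically is δ_free − gap = 0.07581 − 0.043 = 0.03281 mm.
Compatibility: PL/(AE) = 0.03281 mm, so σ = P/A = E × (0.03281/475) = 10.29 MPa.
Force on the wall = σA = 10.29 × 500 mm² = 5.146 kN.

P ≈ 5.15 kN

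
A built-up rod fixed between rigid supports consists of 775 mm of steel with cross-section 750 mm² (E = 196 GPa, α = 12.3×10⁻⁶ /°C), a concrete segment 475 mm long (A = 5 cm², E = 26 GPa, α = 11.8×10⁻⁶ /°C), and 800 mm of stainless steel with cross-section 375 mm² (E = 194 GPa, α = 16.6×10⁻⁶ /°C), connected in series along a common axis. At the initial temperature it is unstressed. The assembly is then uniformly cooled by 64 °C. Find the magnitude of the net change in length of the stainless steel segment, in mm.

|ΔL| ≈ 0.471 mm

If the supports were absent, the total length change would be Σ αᵢΔT Lᵢ = 12.3×10⁻⁶×64×775 + 11.8×10⁻⁶×64×475 + 16.6×10⁻⁶×64×800 = 1.819 mm.
Since the ends are fixed, an axial force P builds up, equal in every segment, with P · Σ Lᵢ/(AᵢEᵢ) = δ_free.
The series flexibility is Σ Lᵢ/(AᵢEᵢ) = 775/(750×196×10³) + 475/(500×26×10³) + 800/(375×194×10³) = 5.281×10⁻⁵ mm/N.
P = 1.819 / 5.281×10⁻⁵ = 34440 N = 34.44 kN, tensile.
For the stainless steel segment, free thermal change = 16.6×10⁻⁶×64×800 = 0.8499 mm and elastic change from P = 34440×800/(375×194×10³) = 0.3787 mm; these oppose, so the net change is 0.471 mm (segment shortens).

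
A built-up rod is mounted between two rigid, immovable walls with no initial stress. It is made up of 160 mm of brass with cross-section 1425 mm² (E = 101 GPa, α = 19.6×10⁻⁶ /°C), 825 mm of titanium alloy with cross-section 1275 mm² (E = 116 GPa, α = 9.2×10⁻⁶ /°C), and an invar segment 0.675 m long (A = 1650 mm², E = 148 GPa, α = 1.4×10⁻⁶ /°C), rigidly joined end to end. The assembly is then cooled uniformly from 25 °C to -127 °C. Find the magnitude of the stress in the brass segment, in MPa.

With the walls removed the bar would change length by δ_free = Σ αᵢΔT Lᵢ = 19.6×10⁻⁶×152×160 + 9.2×10⁻⁶×152×825 + 1.4×10⁻⁶×152×675 = 1.774 mm.
The walls prevent any net length change, so an axial force P (same in every segment) develops. Compatibility: P · Σ Lᵢ/(AᵢEᵢ) = δ_free.
The series flexibility is Σ Lᵢ/(AᵢEᵢ) = 160/(1425×101×10³) + 825/(1275×116×10³) + 675/(1650×148×10³) = 9.454×10⁻⁶ mm/N.
P = 1.774 / 9.454×10⁻⁶ = 187600 N = 187.6 kN, tensile.
σ_{brass} = P / A = 187600 / 1425 = 131.7 MPa.

σ ≈ 132 MPa (tensile)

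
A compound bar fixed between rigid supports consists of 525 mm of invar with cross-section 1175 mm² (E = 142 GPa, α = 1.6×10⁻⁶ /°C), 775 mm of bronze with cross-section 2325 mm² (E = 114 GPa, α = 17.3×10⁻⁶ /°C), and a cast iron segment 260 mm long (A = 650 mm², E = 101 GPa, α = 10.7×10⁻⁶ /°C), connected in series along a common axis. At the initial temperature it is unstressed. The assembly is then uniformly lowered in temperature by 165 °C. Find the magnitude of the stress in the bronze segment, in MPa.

σ ≈ 120 MPa (tensile)

Free thermal contraction of the whole bar: Σ αᵢΔT Lᵢ = 1.6×10⁻⁶×165×525 + 17.3×10⁻⁶×165×775 + 10.7×10⁻⁶×165×260 = 2.81 mm.
Since the ends are fixed, an axial force P builds up, equal in every segment, with P · Σ Lᵢ/(AᵢEᵢ) = δ_free.
Σ Lᵢ/(AᵢEᵢ) = 525/(1175×142×10³) + 775/(2325×114×10³) + 260/(650×101×10³) = 1.003×10⁻⁵ mm/N.
So P = 2.81 / 1.003×10⁻⁵ = 280.1 kN, tensile.
σ_{bronze} = P / A = 280100 / 2325 = 120.5 MPa.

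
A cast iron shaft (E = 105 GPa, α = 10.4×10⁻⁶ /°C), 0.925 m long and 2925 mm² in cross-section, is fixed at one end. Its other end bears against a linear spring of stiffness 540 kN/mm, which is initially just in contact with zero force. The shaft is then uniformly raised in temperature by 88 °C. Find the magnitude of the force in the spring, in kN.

P ≈ 174 kN

If the spring were absent the shaft would lengthen by αΔT L = 10.4×10⁻⁶ × 88 × 925 = 0.8466 mm.
Let P be the compressive force at the spring. The shaft shortens elastically by PL/(AE) and the spring compresses by P/k; together these equal δ_free.
So P = δ_free / [L/(AE) + 1/k] = 0.8466 / [ 925/(2925×105×10³) + 1/(540×10³) ].
P = 0.8466 / 4.864×10⁻⁶ = 174100 N.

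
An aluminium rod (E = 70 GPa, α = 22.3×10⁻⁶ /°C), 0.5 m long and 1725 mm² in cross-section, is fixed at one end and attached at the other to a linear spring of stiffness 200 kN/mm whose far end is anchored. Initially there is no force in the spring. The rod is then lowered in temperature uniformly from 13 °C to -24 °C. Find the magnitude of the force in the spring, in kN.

The unrestrained thermal change is αΔT L = 22.3×10⁻⁶ × 37 × 500 = 0.4126 mm.
Let P be the tensile force in the spring. The rod extends elastically by PL/(AE) and the spring stretches by P/k; together these equal δ_free.
So P = δ_free / [L/(AE) + 1/k] = 0.4126 / [ 500/(1725×70×10³) + 1/(200×10³) ].
P = 0.4126 / 9.141×10⁻⁶ = 45130 N.

P ≈ 45.1 kN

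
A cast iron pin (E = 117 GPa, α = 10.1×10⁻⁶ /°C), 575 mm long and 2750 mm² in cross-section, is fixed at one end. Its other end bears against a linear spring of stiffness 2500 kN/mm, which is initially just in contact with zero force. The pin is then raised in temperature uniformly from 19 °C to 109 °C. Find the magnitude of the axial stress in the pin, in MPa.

If the spring were absent the pin would lengthen by αΔT L = 10.1×10⁻⁶ × 90 × 575 = 0.5227 mm.
Let P be the compressive force at the spring. The pin shortens elastically by PL/(AE) and the spring compresses by P/k; together these equal δ_free.
P [ L/(AE) + 1/k ] = δ_free → P [ 575/(2750×117×10³) + 1/(2500×10³) ] = 0.5227.
P = 0.5227 / 2.187×10⁻⁶ = 239000 N.
σ = P/A = 239000/2750 = 86.9 MPa.

σ ≈ 86.9 MPa (compressive)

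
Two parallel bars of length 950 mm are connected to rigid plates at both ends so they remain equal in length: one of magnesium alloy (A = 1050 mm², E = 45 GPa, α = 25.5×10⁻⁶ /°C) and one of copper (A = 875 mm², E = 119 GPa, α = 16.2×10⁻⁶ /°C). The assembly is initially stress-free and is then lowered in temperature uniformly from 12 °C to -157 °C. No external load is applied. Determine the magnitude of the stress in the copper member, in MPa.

The magnesium alloy has the larger α, so on cooling it would change length more than the copper if both were free. The rigid plates force a common final length, so the magnesium alloy is put into tension and the copper into compression, with equal and opposite forces P (no external load).
Setting the final lengths equal and cancelling L: (α₁ − α₂)ΔT = P/(A₁E₁) + P/(A₂E₂).
|α₁ − α₂|·ΔT = 9.3×10⁻⁶ × 169 = 0.001572.
1/(A₁E₁) + 1/(A₂E₂) = 1/(1050×45×10³) + 1/(875×119×10³) = 3.077×10⁻⁸ N⁻¹.
P = 0.001572 / 3.077×10⁻⁸ = 51080 N = 51.08 kN.
σ_{copper} = P/A₂ = 51080/875 = 58.38 MPa, compressive.

σ ≈ 58.4 MPa (compressive)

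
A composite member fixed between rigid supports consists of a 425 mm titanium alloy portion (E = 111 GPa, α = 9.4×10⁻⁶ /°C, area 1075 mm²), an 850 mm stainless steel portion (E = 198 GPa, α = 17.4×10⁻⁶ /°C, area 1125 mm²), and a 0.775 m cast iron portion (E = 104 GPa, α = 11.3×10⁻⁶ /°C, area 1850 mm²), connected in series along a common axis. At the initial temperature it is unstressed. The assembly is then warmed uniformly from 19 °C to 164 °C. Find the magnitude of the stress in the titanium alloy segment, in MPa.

Free thermal expansion of the whole bar: Σ αᵢΔT Lᵢ = 9.4×10⁻⁶×145×425 + 17.4×10⁻⁶×145×850 + 11.3×10⁻⁶×145×775 = 3.994 mm.
The walls prevent any net length change, so an axial force P (same in every segment) develops. Compatibility: P · Σ Lᵢ/(AᵢEᵢ) = δ_free.
Σ Lᵢ/(AᵢEᵢ) = 425/(1075×111×10³) + 850/(1125×198×10³) + 775/(1850×104×10³) = 1.141×10⁻⁵ mm/N.
So P = 3.994 / 1.141×10⁻⁵ = 350.1 kN, compressive.
σ_{titanium alloy} = P / A = 350100 / 1075 = 325.7 MPa.

σ ≈ 326 MPa (compressive)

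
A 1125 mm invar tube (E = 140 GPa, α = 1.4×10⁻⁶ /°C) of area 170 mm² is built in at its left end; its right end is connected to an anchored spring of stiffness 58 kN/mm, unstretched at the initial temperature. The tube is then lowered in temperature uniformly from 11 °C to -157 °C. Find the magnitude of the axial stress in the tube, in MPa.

Free thermal contraction: δ_free = αΔT L = 1.4×10⁻⁶ × 168 × 1125 = 0.2646 mm.
Let P be the tensile force in the spring. The tube extends elastically by PL/(AE) and the spring stretches by P/k; together these equal δ_free.
So P = δ_free / [L/(AE) + 1/k] = 0.2646 / [ 1125/(170×140×10³) + 1/(58×10³) ].
P = 0.2646 / 6.451×10⁻⁵ = 4102 N.
σ = P/A = 4102/170 = 24.13 MPa.

σ ≈ 24.1 MPa (tensile)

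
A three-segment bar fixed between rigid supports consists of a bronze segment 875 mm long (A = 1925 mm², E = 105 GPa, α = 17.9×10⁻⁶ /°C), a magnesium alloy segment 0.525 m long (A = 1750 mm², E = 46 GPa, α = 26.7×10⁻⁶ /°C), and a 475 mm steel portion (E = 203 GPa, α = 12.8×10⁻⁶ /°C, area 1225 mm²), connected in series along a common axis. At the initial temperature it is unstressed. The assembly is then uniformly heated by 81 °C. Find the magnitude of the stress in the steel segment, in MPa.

If the supports were absent, the total length change would be Σ αᵢΔT Lᵢ = 17.9×10⁻⁶×81×875 + 26.7×10⁻⁶×81×525 + 12.8×10⁻⁶×81×475 = 2.897 mm.
The walls prevent any net length change, so an axial force P (same in every segment) develops. Compatibility: P · Σ Lᵢ/(AᵢEᵢ) = δ_free.
Σ Lᵢ/(AᵢEᵢ) = 875/(1925×105×10³) + 525/(1750×46×10³) + 475/(1225×203×10³) = 1.276×10⁻⁵ mm/N.
Hence P = δ_free / Σ(L/AE) = 2.897/1.276×10⁻⁵ = 227 kN (compressive).
σ_{steel} = P / A = 227000 / 1225 = 185.3 MPa.

σ ≈ 185 MPa (compressive)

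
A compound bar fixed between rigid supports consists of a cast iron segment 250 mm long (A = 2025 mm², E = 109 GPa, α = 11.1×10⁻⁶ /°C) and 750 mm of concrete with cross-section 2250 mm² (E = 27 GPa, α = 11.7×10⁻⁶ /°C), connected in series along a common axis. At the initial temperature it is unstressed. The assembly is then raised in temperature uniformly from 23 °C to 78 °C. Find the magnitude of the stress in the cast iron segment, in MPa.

With the walls removed the bar would change length by δ_free = Σ αᵢΔT Lᵢ = 11.1×10⁻⁶×55×250 + 11.7×10⁻⁶×55×750 = 0.6352 mm.
The walls prevent any net length change, so an axial force P (same in every segment) develops. Compatibility: P · Σ Lᵢ/(AᵢEᵢ) = δ_free.
Σ Lᵢ/(AᵢEᵢ) = 250/(2025×109×10³) + 750/(2250×27×10³) = 1.348×10⁻⁵ mm/N.
So P = 0.6352 / 1.348×10⁻⁵ = 47.13 kN, compressive.
σ_{cast iron} = P / A = 47130 / 2025 = 23.27 MPa.

σ ≈ 23.3 MPa (compressive)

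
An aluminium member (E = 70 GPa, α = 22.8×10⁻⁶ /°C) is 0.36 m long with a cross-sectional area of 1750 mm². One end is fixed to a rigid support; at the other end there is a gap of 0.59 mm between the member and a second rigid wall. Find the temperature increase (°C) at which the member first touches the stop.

ΔT ≈ 71.9 °C

Contact occurs when the free expansion equals the gap: αΔT L = 0.59 mm.
ΔT = 0.59 / (22.8×10⁻⁶ × 360) = 71.88 °C.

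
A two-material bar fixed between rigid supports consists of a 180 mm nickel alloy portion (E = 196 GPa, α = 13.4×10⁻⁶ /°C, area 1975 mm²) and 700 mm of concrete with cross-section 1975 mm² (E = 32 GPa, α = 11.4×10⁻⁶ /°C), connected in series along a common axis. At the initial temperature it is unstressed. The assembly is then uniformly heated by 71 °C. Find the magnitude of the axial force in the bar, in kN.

With the walls removed the bar would change length by δ_free = Σ αᵢΔT Lᵢ = 13.4×10⁻⁶×71×180 + 11.4×10⁻⁶×71×700 = 0.7378 mm.
The walls prevent any net length change, so an axial force P (same in every segment) develops. Compatibility: P · Σ Lᵢ/(AᵢEᵢ) = δ_free.
Σ Lᵢ/(AᵢEᵢ) = 180/(1975×196×10³) + 700/(1975×32×10³) = 1.154×10⁻⁵ mm/N.
P = 0.7378 / 1.154×10⁻⁵ = 63930 N = 63.93 kN, compressive.

P ≈ 63.9 kN (compressive)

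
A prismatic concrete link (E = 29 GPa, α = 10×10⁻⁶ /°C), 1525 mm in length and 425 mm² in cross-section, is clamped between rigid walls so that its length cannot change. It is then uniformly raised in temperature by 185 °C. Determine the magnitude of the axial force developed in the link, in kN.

The ends cannot move, so σ = EαΔT = 29×10³ × 10×10⁻⁶ × 185 = 53.65 MPa.
Then P = σA = 53.65 × 425 mm² = 22.8 kN, compressive.

P ≈ 22.8 kN (compressive)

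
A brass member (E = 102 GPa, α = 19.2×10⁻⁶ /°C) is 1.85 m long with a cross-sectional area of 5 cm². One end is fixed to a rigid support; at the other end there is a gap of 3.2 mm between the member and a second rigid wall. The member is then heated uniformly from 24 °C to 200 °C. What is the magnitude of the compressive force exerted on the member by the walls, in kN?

If the wall were absent the member would grow by αΔT L = 19.2×10⁻⁶ × 176 × 1850 = 6.252 mm.
This exceeds the 3.2 mm gap, so the wall pushes back. The portion of expansion that must be recovered elastically is δ_free − gap = 6.252 − 3.2 = 3.052 mm.
So σ = E(δ_free − g)/L = 102×10³ × 3.052/1850 = 168.2 MPa.
P = σA = 168.2 × 500 = 84.12 kN.

P ≈ 84.1 kN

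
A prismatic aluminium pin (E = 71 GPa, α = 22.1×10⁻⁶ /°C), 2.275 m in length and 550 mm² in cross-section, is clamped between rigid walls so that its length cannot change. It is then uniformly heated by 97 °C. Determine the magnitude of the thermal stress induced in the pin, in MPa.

σ ≈ 152 MPa (compressive)

The supports are rigid, so the total axial strain is zero. The restrained thermal strain is ε = αΔT = 22.1×10⁻⁶ × 97 = 2143.7×10⁻⁶.
The stress required to suppress this strain is σ = Eε = 71×10³ × 2143.7×10⁻⁶ = 152.2 MPa, compressive since the pin is trying to expand.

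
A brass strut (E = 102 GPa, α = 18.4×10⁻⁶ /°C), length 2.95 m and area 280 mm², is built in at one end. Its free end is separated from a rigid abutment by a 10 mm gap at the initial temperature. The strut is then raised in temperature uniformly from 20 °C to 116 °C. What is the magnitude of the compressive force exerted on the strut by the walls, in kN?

P ≈ 0 kN

If the wall were absent the strut would grow by αΔT L = 18.4×10⁻⁶ × 96 × 2950 = 5.211 mm.
Since δ_free = 5.21 mm is less than the 10 mm gap, the strut never touches the wall. No axial force develops.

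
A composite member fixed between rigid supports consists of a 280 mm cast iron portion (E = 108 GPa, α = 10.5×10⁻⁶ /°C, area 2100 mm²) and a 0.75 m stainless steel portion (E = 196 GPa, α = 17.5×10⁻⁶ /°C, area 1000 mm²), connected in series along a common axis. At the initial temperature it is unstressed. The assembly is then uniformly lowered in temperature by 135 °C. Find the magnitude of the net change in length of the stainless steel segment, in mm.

|ΔL| ≈ 0.132 mm

Free thermal contraction of the whole bar: Σ αᵢΔT Lᵢ = 10.5×10⁻⁶×135×280 + 17.5×10⁻⁶×135×750 = 2.169 mm.
Since the ends are fixed, an axial force P builds up, equal in every segment, with P · Σ Lᵢ/(AᵢEᵢ) = δ_free.
The series flexibility is Σ Lᵢ/(AᵢEᵢ) = 280/(2100×108×10³) + 750/(1000×196×10³) = 5.061×10⁻⁶ mm/N.
Hence P = δ_free / Σ(L/AE) = 2.169/5.061×10⁻⁶ = 428.5 kN (tensile).
For the stainless steel segment, free thermal change = 17.5×10⁻⁶×135×750 = 1.772 mm and elastic change from P = 428500×750/(1000×196×10³) = 1.64 mm; these oppose, so the net change is 0.132 mm (segment shortens).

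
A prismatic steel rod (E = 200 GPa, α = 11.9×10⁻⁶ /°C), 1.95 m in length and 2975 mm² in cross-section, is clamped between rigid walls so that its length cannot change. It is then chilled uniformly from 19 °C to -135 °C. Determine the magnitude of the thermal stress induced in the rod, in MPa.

σ ≈ 367 MPa (tensile)

Because both ends are immovable the net strain is zero, and the suppressed thermal strain is αΔT = 11.9×10⁻⁶ × 154 = 1832.6×10⁻⁶.
Hence σ = E·αΔT = 200×10³ × 1832.6×10⁻⁶ = 366.5 MPa, tensile.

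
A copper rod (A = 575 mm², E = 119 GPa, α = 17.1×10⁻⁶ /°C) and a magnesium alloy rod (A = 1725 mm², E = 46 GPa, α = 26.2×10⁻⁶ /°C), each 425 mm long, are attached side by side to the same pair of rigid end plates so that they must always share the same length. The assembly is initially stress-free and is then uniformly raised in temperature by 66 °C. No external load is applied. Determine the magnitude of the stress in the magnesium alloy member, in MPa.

The magnesium alloy has the larger α, so on heating it would change length more than the copper if both were free. The rigid plates force a common final length, so the magnesium alloy is put into compression and the copper into tension, with equal and opposite forces P (no external load).
Equating the net (thermal + elastic) strains gives |α₁ − α₂|·ΔT = P·[1/(A₁E₁) + 1/(A₂E₂)].
|α₁ − α₂|·ΔT = 9.1×10⁻⁶ × 66 = 0.0006006.
1/(A₁E₁) + 1/(A₂E₂) = 1/(575×119×10³) + 1/(1725×46×10³) = 2.722×10⁻⁸ N⁻¹.
P = 0.0006006 / 2.722×10⁻⁸ = 22070 N = 22.07 kN.
σ_{magnesium alloy} = P/A₂ = 22070/1725 = 12.79 MPa, compressive.

σ ≈ 12.8 MPa (compressive)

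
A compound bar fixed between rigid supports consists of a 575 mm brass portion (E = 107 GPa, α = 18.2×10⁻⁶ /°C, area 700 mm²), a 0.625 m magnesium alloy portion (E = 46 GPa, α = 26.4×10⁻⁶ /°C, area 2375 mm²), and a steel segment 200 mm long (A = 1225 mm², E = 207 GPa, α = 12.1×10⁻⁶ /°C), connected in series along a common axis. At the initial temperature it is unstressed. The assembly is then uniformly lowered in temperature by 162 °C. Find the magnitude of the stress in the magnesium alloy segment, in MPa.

With the walls removed the bar would change length by δ_free = Σ αᵢΔT Lᵢ = 18.2×10⁻⁶×162×575 + 26.4×10⁻⁶×162×625 + 12.1×10⁻⁶×162×200 = 4.76 mm.
The rigid supports impose zero overall length change; the single axial force P common to all segments must satisfy P Σ Lᵢ/(AᵢEᵢ) = δ_free.
The series flexibility is Σ Lᵢ/(AᵢEᵢ) = 575/(700×107×10³) + 625/(2375×46×10³) + 200/(1225×207×10³) = 1.419×10⁻⁵ mm/N.
So P = 4.76 / 1.419×10⁻⁵ = 335.6 kN, tensile.
σ_{magnesium alloy} = P / A = 335600 / 2375 = 141.3 MPa.

σ ≈ 141 MPa (tensile)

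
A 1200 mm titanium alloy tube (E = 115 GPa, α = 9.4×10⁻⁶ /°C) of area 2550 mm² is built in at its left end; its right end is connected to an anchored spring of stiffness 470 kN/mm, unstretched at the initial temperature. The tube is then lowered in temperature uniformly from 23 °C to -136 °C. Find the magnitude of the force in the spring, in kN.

P ≈ 288 kN

The unrestrained thermal change is αΔT L = 9.4×10⁻⁶ × 159 × 1200 = 1.794 mm.
With a force P in the spring, the elastic change of the tube is PL/(AE) and that of the spring is P/k; compatibility requires their sum to equal δ_free.
P [ L/(AE) + 1/k ] = δ_free → P [ 1200/(2550×115×10³) + 1/(470×10³) ] = 1.794.
P = 1.794 / 6.22×10⁻⁶ = 288400 N.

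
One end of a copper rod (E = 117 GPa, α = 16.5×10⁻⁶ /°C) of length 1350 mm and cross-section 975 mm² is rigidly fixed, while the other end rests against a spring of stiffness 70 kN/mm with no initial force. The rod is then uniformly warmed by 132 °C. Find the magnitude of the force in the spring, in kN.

P ≈ 113 kN

Free thermal expansion: δ_free = αΔT L = 16.5×10⁻⁶ × 132 × 1350 = 2.94 mm.
Let P be the compressive force at the spring. The rod shortens elastically by PL/(AE) and the spring compresses by P/k; together these equal δ_free.
P [ L/(AE) + 1/k ] = δ_free → P [ 1350/(975×117×10³) + 1/(70×10³) ] = 2.94.
P = 2.94 / 2.612×10⁻⁵ = 112600 N.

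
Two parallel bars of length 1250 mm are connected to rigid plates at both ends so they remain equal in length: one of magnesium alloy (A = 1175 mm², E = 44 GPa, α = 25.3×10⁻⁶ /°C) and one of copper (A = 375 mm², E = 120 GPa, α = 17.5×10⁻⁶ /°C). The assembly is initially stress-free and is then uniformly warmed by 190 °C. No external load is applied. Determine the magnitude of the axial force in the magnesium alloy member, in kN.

Both members must finish at the same length. With the larger α, the magnesium alloy tends to over-expand; the plates restrain it, putting the magnesium alloy in compression and the copper in tension. With no external load the two internal forces are equal and opposite, magnitude P.
Equating the net (thermal + elastic) strains gives |α₁ − α₂|·ΔT = P·[1/(A₁E₁) + 1/(A₂E₂)].
|α₁ − α₂|·ΔT = 7.8×10⁻⁶ × 190 = 0.001482.
1/(A₁E₁) + 1/(A₂E₂) = 1/(1175×44×10³) + 1/(375×120×10³) = 4.156×10⁻⁸ N⁻¹.
P = 0.001482 / 4.156×10⁻⁸ = 35660 N = 35.66 kN.

P ≈ 35.7 kN (compressive in the magnesium alloy)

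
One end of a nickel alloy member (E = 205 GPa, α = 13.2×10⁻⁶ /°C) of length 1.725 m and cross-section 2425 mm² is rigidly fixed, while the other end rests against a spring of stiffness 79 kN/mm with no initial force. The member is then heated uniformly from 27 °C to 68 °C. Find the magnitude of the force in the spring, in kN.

P ≈ 57.9 kN

Free thermal expansion: δ_free = αΔT L = 13.2×10⁻⁶ × 41 × 1725 = 0.9336 mm.
With a force P in the spring, the elastic change of the member is PL/(AE) and that of the spring is P/k; compatibility requires their sum to equal δ_free.
So P = δ_free / [L/(AE) + 1/k] = 0.9336 / [ 1725/(2425×205×10³) + 1/(79×10³) ].
P = 0.9336 / 1.613×10⁻⁵ = 57880 N.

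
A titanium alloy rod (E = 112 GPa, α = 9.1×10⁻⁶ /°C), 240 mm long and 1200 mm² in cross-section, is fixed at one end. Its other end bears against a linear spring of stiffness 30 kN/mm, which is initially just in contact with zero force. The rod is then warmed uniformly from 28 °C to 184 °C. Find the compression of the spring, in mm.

Free thermal expansion: δ_free = αΔT L = 9.1×10⁻⁶ × 156 × 240 = 0.3407 mm.
With a force P in the spring, the elastic change of the rod is PL/(AE) and that of the spring is P/k; compatibility requires their sum to equal δ_free.
So P = δ_free / [L/(AE) + 1/k] = 0.3407 / [ 240/(1200×112×10³) + 1/(30×10³) ].
P = 0.3407 / 3.512×10⁻⁵ = 9701 N.
Spring compression = P/k = 9701/(30×10³) = 0.3234 mm.

δ ≈ 0.323 mm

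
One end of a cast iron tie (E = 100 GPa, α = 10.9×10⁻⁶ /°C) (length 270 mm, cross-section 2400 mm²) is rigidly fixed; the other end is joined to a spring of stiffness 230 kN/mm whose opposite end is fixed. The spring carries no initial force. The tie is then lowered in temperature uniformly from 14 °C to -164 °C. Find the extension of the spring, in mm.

δ ≈ 0.416 mm

Free thermal contraction: δ_free = αΔT L = 10.9×10⁻⁶ × 178 × 270 = 0.5239 mm.
With a force P in the spring, the elastic change of the tie is PL/(AE) and that of the spring is P/k; compatibility requires their sum to equal δ_free.
P [ L/(AE) + 1/k ] = δ_free → P [ 270/(2400×100×10³) + 1/(230×10³) ] = 0.5239.
P = 0.5239 / 5.473×10⁻⁶ = 95720 N.
Spring extension = P/k = 95720/(230×10³) = 0.4162 mm.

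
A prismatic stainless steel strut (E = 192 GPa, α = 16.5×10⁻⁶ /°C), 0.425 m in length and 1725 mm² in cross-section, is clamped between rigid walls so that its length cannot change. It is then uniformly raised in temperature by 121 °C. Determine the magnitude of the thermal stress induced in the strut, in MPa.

Because both ends are immovable the net strain is zero, and the suppressed thermal strain is αΔT = 16.5×10⁻⁶ × 121 = 1996.5×10⁻⁶.
The stress required to suppress this strain is σ = Eε = 192×10³ × 1996.5×10⁻⁶ = 383.3 MPa, compressive since the strut is trying to expand.

σ ≈ 383 MPa (compressive)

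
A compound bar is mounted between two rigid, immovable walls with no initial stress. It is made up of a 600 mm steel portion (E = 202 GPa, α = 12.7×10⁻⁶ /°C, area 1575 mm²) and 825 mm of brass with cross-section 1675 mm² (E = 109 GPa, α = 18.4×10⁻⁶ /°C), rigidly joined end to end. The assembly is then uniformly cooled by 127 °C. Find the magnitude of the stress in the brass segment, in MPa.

With the walls removed the bar would change length by δ_free = Σ αᵢΔT Lᵢ = 12.7×10⁻⁶×127×600 + 18.4×10⁻⁶×127×825 = 2.896 mm.
The rigid supports impose zero overall length change; the single axial force P common to all segments must satisfy P Σ Lᵢ/(AᵢEᵢ) = δ_free.
The series flexibility is Σ Lᵢ/(AᵢEᵢ) = 600/(1575×202×10³) + 825/(1675×109×10³) = 6.405×10⁻⁶ mm/N.
Hence P = δ_free / Σ(L/AE) = 2.896/6.405×10⁻⁶ = 452.1 kN (tensile).
σ_{brass} = P / A = 452100 / 1675 = 269.9 MPa.

σ ≈ 270 MPa (tensile)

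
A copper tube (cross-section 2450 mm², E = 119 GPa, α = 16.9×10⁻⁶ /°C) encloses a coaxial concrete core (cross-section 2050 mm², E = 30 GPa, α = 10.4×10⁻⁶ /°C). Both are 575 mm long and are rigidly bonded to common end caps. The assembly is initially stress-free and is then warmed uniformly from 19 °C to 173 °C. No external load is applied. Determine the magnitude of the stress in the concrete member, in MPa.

Both members must finish at the same length. With the larger α, the copper tends to over-expand; the plates restrain it, putting the copper in compression and the concrete in tension. With no external load the two internal forces are equal and opposite, magnitude P.
Equating the net (thermal + elastic) strains gives |α₁ − α₂|·ΔT = P·[1/(A₁E₁) + 1/(A₂E₂)].
|α₁ − α₂|·ΔT = 6.5×10⁻⁶ × 154 = 0.001001.
1/(A₁E₁) + 1/(A₂E₂) = 1/(2450×119×10³) + 1/(2050×30×10³) = 1.969×10⁻⁸ N⁻¹.
P = 0.001001 / 1.969×10⁻⁸ = 50840 N = 50.84 kN.
σ_{concrete} = P/A₂ = 50840/2050 = 24.8 MPa, tensile.

σ ≈ 24.8 MPa (tensile)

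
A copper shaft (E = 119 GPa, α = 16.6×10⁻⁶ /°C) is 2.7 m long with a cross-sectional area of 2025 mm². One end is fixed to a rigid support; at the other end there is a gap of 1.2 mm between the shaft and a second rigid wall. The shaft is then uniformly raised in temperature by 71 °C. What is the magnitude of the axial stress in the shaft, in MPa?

If the wall were absent the shaft would grow by αΔT L = 16.6×10⁻⁶ × 71 × 2700 = 3.182 mm.
This exceeds the 1.2 mm gap, so the wall pushes back. The portion of expansion that must be recovered elastically is δ_free − gap = 3.182 − 1.2 = 1.982 mm.
Compatibility: PL/(AE) = 1.982 mm, so σ = P/A = E × (1.982/2700) = 87.36 MPa.

σ ≈ 87.4 MPa (compressive)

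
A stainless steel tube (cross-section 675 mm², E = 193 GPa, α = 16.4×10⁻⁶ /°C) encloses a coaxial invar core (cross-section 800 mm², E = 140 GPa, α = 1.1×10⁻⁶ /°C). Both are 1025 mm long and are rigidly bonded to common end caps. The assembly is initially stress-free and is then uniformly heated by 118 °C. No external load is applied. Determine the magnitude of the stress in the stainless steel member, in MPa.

σ ≈ 161 MPa (compressive)

Both members must finish at the same length. With the larger α, the stainless steel tends to over-expand; the plates restrain it, putting the stainless steel in compression and the invar in tension. With no external load the two internal forces are equal and opposite, magnitude P.
Compatibility of the two members (thermal + elastic change equal): (α₁ − α₂)ΔT = P·[1/(A₁E₁) + 1/(A₂E₂)].
|α₁ − α₂|·ΔT = 15.3×10⁻⁶ × 118 = 0.001805.
1/(A₁E₁) + 1/(A₂E₂) = 1/(675×193×10³) + 1/(800×140×10³) = 1.66×10⁻⁸ N⁻¹.
So P = 0.001805 / 1.66×10⁻⁸ = 108.7 kN.
σ_{stainless steel} = P/A₁ = 108700/675 = 161.1 MPa, compressive.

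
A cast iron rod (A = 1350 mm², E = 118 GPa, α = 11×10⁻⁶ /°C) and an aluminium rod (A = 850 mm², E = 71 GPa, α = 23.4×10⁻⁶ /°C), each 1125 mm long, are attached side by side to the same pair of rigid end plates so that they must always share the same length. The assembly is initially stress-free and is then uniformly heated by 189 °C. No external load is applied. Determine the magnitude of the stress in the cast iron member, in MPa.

The aluminium has the larger α, so on heating it would change length more than the cast iron if both were free. The rigid plates force a common final length, so the aluminium is put into compression and the cast iron into tension, with equal and opposite forces P (no external load).
Equating the net (thermal + elastic) strains gives |α₁ − α₂|·ΔT = P·[1/(A₁E₁) + 1/(A₂E₂)].
|α₁ − α₂|·ΔT = 12.4×10⁻⁶ × 189 = 0.002344.
1/(A₁E₁) + 1/(A₂E₂) = 1/(1350×118×10³) + 1/(850×71×10³) = 2.285×10⁻⁸ N⁻¹.
So P = 0.002344 / 2.285×10⁻⁸ = 102.6 kN.
σ_{cast iron} = P/A₁ = 102600/1350 = 75.98 MPa, tensile.

σ ≈ 76 MPa (tensile)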